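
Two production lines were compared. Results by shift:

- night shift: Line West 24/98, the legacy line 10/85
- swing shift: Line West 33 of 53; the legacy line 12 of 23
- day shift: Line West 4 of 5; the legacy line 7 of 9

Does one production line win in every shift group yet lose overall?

Night shift: Line West 24/98 = 24.5%, the legacy line 10/85 = 11.8% → Line West
Swing shift: Line West 33/53 = 62.3%, the legacy line 12/23 = 52.2% → Line West
Day shift: Line West 4/5 = 80.0%, the legacy line 7/9 = 77.8% → Line West
Overall: Line West 61/156 = 39.1%, the legacy line 29/117 = 24.8% → Line West
Line West wins overall and in every shift group — no reversal.

No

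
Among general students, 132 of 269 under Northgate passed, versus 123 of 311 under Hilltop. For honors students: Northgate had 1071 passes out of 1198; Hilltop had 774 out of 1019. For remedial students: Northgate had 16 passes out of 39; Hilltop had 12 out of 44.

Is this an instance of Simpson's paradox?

No

General: Northgate 132/269 = 49.1%, Hilltop 123/311 = 39.5% → Northgate
Honors: Northgate 1071/1198 = 89.4%, Hilltop 774/1019 = 76.0% → Northgate
Remedial: Northgate 16/39 = 41.0%, Hilltop 12/44 = 27.3% → Northgate
Overall: Northgate 1219/1506 = 80.9%, Hilltop 909/1374 = 66.2% → Northgate
Northgate wins overall and in every student group — no reversal.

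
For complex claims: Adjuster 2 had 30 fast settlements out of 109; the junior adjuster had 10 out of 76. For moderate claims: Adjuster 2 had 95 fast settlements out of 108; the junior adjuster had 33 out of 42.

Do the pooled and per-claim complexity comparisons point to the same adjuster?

Yes

Complex: Adjuster 2 30/109 = 27.5%, the junior adjuster 10/76 = 13.2% → Adjuster 2
Moderate: Adjuster 2 95/108 = 88.0%, the junior adjuster 33/42 = 78.6% → Adjuster 2
Overall: Adjuster 2 125/217 = 57.6%, the junior adjuster 43/118 = 36.4% → Adjuster 2
Adjuster 2 wins overall and in every claim group — no reversal.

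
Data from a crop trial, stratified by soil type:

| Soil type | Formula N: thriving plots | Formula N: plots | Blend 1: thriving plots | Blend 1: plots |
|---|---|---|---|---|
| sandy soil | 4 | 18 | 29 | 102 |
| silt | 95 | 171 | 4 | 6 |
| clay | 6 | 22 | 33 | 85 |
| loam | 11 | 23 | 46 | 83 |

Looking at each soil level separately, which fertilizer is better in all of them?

Sandy soil: Formula N 4/18 = 22.2%, Blend 1 29/102 = 28.4% → Blend 1
Silt: Formula N 95/171 = 55.6%, Blend 1 4/6 = 66.7% → Blend 1
Clay: Formula N 6/22 = 27.3%, Blend 1 33/85 = 38.8% → Blend 1
Loam: Formula N 11/23 = 47.8%, Blend 1 46/83 = 55.4% → Blend 1
Blend 1 has the higher rate in all 4 groups.

Blend 1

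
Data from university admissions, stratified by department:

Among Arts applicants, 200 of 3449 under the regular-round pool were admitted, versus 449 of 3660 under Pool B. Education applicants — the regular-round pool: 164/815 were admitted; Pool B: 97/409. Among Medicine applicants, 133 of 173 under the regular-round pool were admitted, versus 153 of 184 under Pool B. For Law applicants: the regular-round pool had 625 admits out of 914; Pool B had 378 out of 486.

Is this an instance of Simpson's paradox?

Arts: the regular-round pool 200/3449 = 5.8%, Pool B 449/3660 = 12.3% → Pool B
Education: the regular-round pool 164/815 = 20.1%, Pool B 97/409 = 23.7% → Pool B
Medicine: the regular-round pool 133/173 = 76.9%, Pool B 153/184 = 83.2% → Pool B
Law: the regular-round pool 625/914 = 68.4%, Pool B 378/486 = 77.8% → Pool B
Overall: the regular-round pool 1122/5351 = 21.0%, Pool B 1077/4739 = 22.7% → Pool B
Pool B wins overall and in every department group — no reversal.

No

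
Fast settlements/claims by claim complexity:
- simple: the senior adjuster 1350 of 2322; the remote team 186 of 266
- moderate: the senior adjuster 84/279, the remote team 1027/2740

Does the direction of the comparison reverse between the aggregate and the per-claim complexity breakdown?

Simple: the senior adjuster 1350/2322 = 58.1%, the remote team 186/266 = 69.9% → the remote team
Moderate: the senior adjuster 84/279 = 30.1%, the remote team 1027/2740 = 37.5% → the remote team
Overall: the senior adjuster 1434/2601 = 55.1%, the remote team 1213/3006 = 40.4% → the senior adjuster
The remote team wins each claim group but the senior adjuster wins overall — the comparison reverses. The remote team's claims skew toward moderate, which has a lower base rate.

Yes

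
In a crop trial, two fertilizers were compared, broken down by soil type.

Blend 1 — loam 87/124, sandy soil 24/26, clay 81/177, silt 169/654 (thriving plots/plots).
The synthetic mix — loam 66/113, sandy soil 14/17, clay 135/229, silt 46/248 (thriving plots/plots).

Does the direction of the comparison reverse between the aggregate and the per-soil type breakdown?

Loam: Blend 1 87/124 = 70.2%, the synthetic mix 66/113 = 58.4% → Blend 1
Sandy soil: Blend 1 24/26 = 92.3%, the synthetic mix 14/17 = 82.4% → Blend 1
Clay: Blend 1 81/177 = 45.8%, the synthetic mix 135/229 = 59.0% → the synthetic mix
Silt: Blend 1 169/654 = 25.8%, the synthetic mix 46/248 = 18.5% → Blend 1
Overall: Blend 1 361/981 = 36.8%, the synthetic mix 261/607 = 43.0% → the synthetic mix
Neither sweeps: Blend 1 wins 3 of 4 groups, the synthetic mix wins 1. The synthetic mix wins overall but not every group — no Simpson reversal.

No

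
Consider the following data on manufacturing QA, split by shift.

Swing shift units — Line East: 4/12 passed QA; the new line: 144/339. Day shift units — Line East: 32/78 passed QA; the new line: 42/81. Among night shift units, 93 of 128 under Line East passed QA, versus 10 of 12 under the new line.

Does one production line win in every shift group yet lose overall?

Yes

Swing shift: Line East 4/12 = 33.3%, the new line 144/339 = 42.5% → the new line
Day shift: Line East 32/78 = 41.0%, the new line 42/81 = 51.9% → the new line
Night shift: Line East 93/128 = 72.7%, the new line 10/12 = 83.3% → the new line
Overall: Line East 129/218 = 59.2%, the new line 196/432 = 45.4% → Line East
The new line wins each shift group but Line East wins overall — the comparison reverses. The new line's units skew toward swing shift, which has a lower base rate.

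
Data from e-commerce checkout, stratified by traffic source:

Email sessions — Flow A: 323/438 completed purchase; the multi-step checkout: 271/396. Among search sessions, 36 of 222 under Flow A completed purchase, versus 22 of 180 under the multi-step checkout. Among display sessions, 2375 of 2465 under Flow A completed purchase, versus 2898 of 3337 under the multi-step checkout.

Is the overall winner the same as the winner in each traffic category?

Email: Flow A 323/438 = 73.7%, the multi-step checkout 271/396 = 68.4% → Flow A
Search: Flow A 36/222 = 16.2%, the multi-step checkout 22/180 = 12.2% → Flow A
Display: Flow A 2375/2465 = 96.3%, the multi-step checkout 2898/3337 = 86.8% → Flow A
Overall: Flow A 2734/3125 = 87.5%, the multi-step checkout 3191/3913 = 81.5% → Flow A
Flow A wins overall and in every traffic group — no reversal.

Yes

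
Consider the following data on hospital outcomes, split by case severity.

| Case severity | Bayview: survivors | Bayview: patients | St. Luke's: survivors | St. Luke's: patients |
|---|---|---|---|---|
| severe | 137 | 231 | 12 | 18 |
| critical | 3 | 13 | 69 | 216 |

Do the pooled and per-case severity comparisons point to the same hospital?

Severe: Bayview 137/231 = 59.3%, St. Luke's 12/18 = 66.7% → St. Luke's
Critical: Bayview 3/13 = 23.1%, St. Luke's 69/216 = 31.9% → St. Luke's
Overall: Bayview 140/244 = 57.4%, St. Luke's 81/234 = 34.6% → Bayview
St. Luke's wins each case group but Bayview wins overall — the comparison reverses. St. Luke's's patients skew toward critical, which has a lower base rate.

No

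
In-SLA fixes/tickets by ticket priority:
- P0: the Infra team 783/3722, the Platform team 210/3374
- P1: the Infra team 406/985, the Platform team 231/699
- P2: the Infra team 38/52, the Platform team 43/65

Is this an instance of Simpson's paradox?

P0: the Infra team 783/3722 = 21.0%, the Platform team 210/3374 = 6.2% → the Infra team
P1: the Infra team 406/985 = 41.2%, the Platform team 231/699 = 33.0% → the Infra team
P2: the Infra team 38/52 = 73.1%, the Platform team 43/65 = 66.2% → the Infra team
Overall: the Infra team 1227/4759 = 25.8%, the Platform team 484/4138 = 11.7% → the Infra team
The Infra team wins overall and in every ticket group — no reversal.

No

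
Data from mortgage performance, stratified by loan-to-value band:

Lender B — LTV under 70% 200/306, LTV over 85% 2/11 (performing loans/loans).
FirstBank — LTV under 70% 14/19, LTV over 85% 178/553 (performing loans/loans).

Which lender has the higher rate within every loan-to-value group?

FirstBank

LTV under 70%: Lender B 200/306 = 65.4%, FirstBank 14/19 = 73.7% → FirstBank
LTV over 85%: Lender B 2/11 = 18.2%, FirstBank 178/553 = 32.2% → FirstBank
FirstBank has the higher rate in both groups.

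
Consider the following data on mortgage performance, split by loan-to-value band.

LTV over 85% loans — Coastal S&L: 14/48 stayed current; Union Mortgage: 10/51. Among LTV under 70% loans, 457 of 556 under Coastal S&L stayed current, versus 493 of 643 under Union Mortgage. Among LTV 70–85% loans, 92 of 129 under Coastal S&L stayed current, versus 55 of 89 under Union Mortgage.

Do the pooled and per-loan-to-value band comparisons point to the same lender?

Yes

LTV over 85%: Coastal S&L 14/48 = 29.2%, Union Mortgage 10/51 = 19.6% → Coastal S&L
LTV under 70%: Coastal S&L 457/556 = 82.2%, Union Mortgage 493/643 = 76.7% → Coastal S&L
LTV 70–85%: Coastal S&L 92/129 = 71.3%, Union Mortgage 55/89 = 61.8% → Coastal S&L
Overall: Coastal S&L 563/733 = 76.8%, Union Mortgage 558/783 = 71.3% → Coastal S&L
Coastal S&L wins overall and in every loan-to-value group — no reversal.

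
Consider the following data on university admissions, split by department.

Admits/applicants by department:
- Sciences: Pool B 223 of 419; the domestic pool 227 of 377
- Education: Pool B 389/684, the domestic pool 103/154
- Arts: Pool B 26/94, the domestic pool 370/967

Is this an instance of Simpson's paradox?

Sciences: Pool B 223/419 = 53.2%, the domestic pool 227/377 = 60.2% → the domestic pool
Education: Pool B 389/684 = 56.9%, the domestic pool 103/154 = 66.9% → the domestic pool
Arts: Pool B 26/94 = 27.7%, the domestic pool 370/967 = 38.3% → the domestic pool
Overall: Pool B 638/1197 = 53.3%, the domestic pool 700/1498 = 46.7% → Pool B
The domestic pool wins each department group but Pool B wins overall — the comparison reverses. The domestic pool's applicants skew toward Arts, which has a lower base rate.

Yes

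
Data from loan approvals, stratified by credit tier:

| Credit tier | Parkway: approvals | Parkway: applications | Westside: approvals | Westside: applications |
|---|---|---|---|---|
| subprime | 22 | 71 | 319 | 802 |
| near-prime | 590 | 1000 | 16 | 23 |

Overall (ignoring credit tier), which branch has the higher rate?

Parkway

Subprime: Parkway 22/71 = 31.0%, Westside 319/802 = 39.8% → Westside
Near-prime: Parkway 590/1000 = 59.0%, Westside 16/23 = 69.6% → Westside
Overall: Parkway 612/1071 = 57.1%, Westside 335/825 = 40.6% → Parkway
(Westside wins every credit group but Parkway wins overall — Westside's applications skew toward the low-rate subprime group.)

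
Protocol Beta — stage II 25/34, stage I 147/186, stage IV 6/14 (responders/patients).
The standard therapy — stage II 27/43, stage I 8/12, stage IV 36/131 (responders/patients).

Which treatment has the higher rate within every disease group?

Stage II: Protocol Beta 25/34 = 73.5%, the standard therapy 27/43 = 62.8% → Protocol Beta
Stage I: Protocol Beta 147/186 = 79.0%, the standard therapy 8/12 = 66.7% → Protocol Beta
Stage IV: Protocol Beta 6/14 = 42.9%, the standard therapy 36/131 = 27.5% → Protocol Beta
Protocol Beta has the higher rate in all 3 groups.

Protocol Beta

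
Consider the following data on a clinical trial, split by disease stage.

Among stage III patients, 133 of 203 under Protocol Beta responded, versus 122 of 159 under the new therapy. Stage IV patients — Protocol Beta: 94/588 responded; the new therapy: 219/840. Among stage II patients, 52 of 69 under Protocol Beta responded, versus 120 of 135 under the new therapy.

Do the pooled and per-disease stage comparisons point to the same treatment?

Yes

Stage III: Protocol Beta 133/203 = 65.5%, the new therapy 122/159 = 76.7% → the new therapy
Stage IV: Protocol Beta 94/588 = 16.0%, the new therapy 219/840 = 26.1% → the new therapy
Stage II: Protocol Beta 52/69 = 75.4%, the new therapy 120/135 = 88.9% → the new therapy
Overall: Protocol Beta 279/860 = 32.4%, the new therapy 461/1134 = 40.7% → the new therapy
The new therapy wins overall and in every disease group — no reversal.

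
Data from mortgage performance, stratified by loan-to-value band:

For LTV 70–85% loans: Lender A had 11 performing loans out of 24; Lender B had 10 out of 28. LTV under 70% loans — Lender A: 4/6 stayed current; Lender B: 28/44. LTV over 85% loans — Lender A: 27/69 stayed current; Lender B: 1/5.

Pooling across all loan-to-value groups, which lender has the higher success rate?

LTV 70–85%: Lender A 11/24 = 45.8%, Lender B 10/28 = 35.7% → Lender A
LTV under 70%: Lender A 4/6 = 66.7%, Lender B 28/44 = 63.6% → Lender A
LTV over 85%: Lender A 27/69 = 39.1%, Lender B 1/5 = 20.0% → Lender A
Overall: Lender A 42/99 = 42.4%, Lender B 39/77 = 50.6% → Lender B
(Lender A wins every loan-to-value group but Lender B wins overall — Lender A's loans skew toward the low-rate LTV over 85% group.)

Lender B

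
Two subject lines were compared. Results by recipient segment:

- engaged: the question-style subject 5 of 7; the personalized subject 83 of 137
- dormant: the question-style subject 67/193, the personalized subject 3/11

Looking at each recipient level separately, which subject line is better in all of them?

the question-style subject

Engaged: the question-style subject 5/7 = 71.4%, the personalized subject 83/137 = 60.6% → the question-style subject
Dormant: the question-style subject 67/193 = 34.7%, the personalized subject 3/11 = 27.3% → the question-style subject
The question-style subject has the higher rate in both groups.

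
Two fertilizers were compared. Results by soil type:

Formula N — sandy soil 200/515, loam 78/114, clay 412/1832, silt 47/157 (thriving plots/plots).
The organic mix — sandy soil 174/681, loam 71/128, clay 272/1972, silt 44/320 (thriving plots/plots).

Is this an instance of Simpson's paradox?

Sandy soil: Formula N 200/515 = 38.8%, the organic mix 174/681 = 25.6% → Formula N
Loam: Formula N 78/114 = 68.4%, the organic mix 71/128 = 55.5% → Formula N
Clay: Formula N 412/1832 = 22.5%, the organic mix 272/1972 = 13.8% → Formula N
Silt: Formula N 47/157 = 29.9%, the organic mix 44/320 = 13.8% → Formula N
Overall: Formula N 737/2618 = 28.2%, the organic mix 561/3101 = 18.1% → Formula N
Formula N wins overall and in every soil group — no reversal.

No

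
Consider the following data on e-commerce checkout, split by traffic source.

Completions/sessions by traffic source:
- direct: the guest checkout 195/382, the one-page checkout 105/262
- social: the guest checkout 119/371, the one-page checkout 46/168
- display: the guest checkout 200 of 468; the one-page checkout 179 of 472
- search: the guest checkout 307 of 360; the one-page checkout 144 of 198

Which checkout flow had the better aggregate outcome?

Direct: the guest checkout 195/382 = 51.0%, the one-page checkout 105/262 = 40.1% → the guest checkout
Social: the guest checkout 119/371 = 32.1%, the one-page checkout 46/168 = 27.4% → the guest checkout
Display: the guest checkout 200/468 = 42.7%, the one-page checkout 179/472 = 37.9% → the guest checkout
Search: the guest checkout 307/360 = 85.3%, the one-page checkout 144/198 = 72.7% → the guest checkout
Overall: the guest checkout 821/1581 = 51.9%, the one-page checkout 474/1100 = 43.1% → the guest checkout

the guest checkout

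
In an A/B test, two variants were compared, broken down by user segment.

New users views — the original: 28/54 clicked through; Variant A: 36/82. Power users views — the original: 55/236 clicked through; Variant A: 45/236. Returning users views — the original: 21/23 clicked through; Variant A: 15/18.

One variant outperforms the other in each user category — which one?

New users: the original 28/54 = 51.9%, Variant A 36/82 = 43.9% → the original
Power users: the original 55/236 = 23.3%, Variant A 45/236 = 19.1% → the original
Returning users: the original 21/23 = 91.3%, Variant A 15/18 = 83.3% → the original
The original has the higher rate in all 3 groups.

the original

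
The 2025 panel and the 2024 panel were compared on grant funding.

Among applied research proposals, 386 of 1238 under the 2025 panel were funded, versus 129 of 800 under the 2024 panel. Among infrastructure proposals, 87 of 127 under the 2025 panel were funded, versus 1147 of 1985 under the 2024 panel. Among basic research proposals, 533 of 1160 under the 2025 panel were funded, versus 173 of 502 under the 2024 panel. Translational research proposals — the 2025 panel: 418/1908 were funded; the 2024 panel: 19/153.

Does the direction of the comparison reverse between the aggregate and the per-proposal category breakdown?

Applied research: the 2025 panel 386/1238 = 31.2%, the 2024 panel 129/800 = 16.1% → the 2025 panel
Infrastructure: the 2025 panel 87/127 = 68.5%, the 2024 panel 1147/1985 = 57.8% → the 2025 panel
Basic research: the 2025 panel 533/1160 = 45.9%, the 2024 panel 173/502 = 34.5% → the 2025 panel
Translational research: the 2025 panel 418/1908 = 21.9%, the 2024 panel 19/153 = 12.4% → the 2025 panel
Overall: the 2025 panel 1424/4433 = 32.1%, the 2024 panel 1468/3440 = 42.7% → the 2024 panel
The 2025 panel wins each proposal group but the 2024 panel wins overall — the comparison reverses. The 2025 panel's proposals skew toward translational research, which has a lower base rate.

Yes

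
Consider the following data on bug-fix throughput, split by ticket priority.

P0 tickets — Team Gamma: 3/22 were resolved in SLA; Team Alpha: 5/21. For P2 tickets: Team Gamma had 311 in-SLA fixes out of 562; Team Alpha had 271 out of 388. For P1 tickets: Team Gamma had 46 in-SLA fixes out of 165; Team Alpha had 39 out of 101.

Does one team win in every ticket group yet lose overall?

No

P0: Team Gamma 3/22 = 13.6%, Team Alpha 5/21 = 23.8% → Team Alpha
P2: Team Gamma 311/562 = 55.3%, Team Alpha 271/388 = 69.8% → Team Alpha
P1: Team Gamma 46/165 = 27.9%, Team Alpha 39/101 = 38.6% → Team Alpha
Overall: Team Gamma 360/749 = 48.1%, Team Alpha 315/510 = 61.8% → Team Alpha
Team Alpha wins overall and in every ticket group — no reversal.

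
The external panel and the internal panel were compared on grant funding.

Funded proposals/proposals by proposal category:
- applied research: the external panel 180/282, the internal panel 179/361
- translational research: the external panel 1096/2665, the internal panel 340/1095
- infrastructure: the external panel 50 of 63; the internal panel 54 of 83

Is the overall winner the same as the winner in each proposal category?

Applied research: the external panel 180/282 = 63.8%, the internal panel 179/361 = 49.6% → the external panel
Translational research: the external panel 1096/2665 = 41.1%, the internal panel 340/1095 = 31.1% → the external panel
Infrastructure: the external panel 50/63 = 79.4%, the internal panel 54/83 = 65.1% → the external panel
Overall: the external panel 1326/3010 = 44.1%, the internal panel 573/1539 = 37.2% → the external panel
The external panel wins overall and in every proposal group — no reversal.

Yes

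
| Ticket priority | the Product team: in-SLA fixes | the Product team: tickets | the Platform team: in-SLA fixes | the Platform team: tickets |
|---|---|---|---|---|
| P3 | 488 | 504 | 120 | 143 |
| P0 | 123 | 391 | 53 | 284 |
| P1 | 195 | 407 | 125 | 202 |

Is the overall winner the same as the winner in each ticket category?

P3: the Product team 488/504 = 96.8%, the Platform team 120/143 = 83.9% → the Product team
P0: the Product team 123/391 = 31.5%, the Platform team 53/284 = 18.7% → the Product team
P1: the Product team 195/407 = 47.9%, the Platform team 125/202 = 61.9% → the Platform team
Overall: the Product team 806/1302 = 61.9%, the Platform team 298/629 = 47.4% → the Product team
Neither sweeps: the Product team wins 2 of 3 groups, the Platform team wins 1. The Product team wins overall but not every group — no Simpson reversal.

No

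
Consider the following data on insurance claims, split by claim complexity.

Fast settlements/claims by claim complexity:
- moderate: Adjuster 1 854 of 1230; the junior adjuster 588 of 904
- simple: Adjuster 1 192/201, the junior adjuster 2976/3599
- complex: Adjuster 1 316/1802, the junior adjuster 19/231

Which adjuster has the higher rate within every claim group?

Adjuster 1

Moderate: Adjuster 1 854/1230 = 69.4%, the junior adjuster 588/904 = 65.0% → Adjuster 1
Simple: Adjuster 1 192/201 = 95.5%, the junior adjuster 2976/3599 = 82.7% → Adjuster 1
Complex: Adjuster 1 316/1802 = 17.5%, the junior adjuster 19/231 = 8.2% → Adjuster 1
Adjuster 1 has the higher rate in all 3 groups.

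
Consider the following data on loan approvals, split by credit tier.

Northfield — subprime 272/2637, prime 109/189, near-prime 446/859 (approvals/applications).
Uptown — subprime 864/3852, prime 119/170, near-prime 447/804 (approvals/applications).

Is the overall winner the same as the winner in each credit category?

Subprime: Northfield 272/2637 = 10.3%, Uptown 864/3852 = 22.4% → Uptown
Prime: Northfield 109/189 = 57.7%, Uptown 119/170 = 70.0% → Uptown
Near-prime: Northfield 446/859 = 51.9%, Uptown 447/804 = 55.6% → Uptown
Overall: Northfield 827/3685 = 22.4%, Uptown 1430/4826 = 29.6% → Uptown
Uptown wins overall and in every credit group — no reversal.

Yes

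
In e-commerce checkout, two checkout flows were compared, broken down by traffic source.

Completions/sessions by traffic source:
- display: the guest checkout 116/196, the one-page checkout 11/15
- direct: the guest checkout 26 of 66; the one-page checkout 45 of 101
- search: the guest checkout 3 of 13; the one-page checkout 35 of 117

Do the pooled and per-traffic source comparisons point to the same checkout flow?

Display: the guest checkout 116/196 = 59.2%, the one-page checkout 11/15 = 73.3% → the one-page checkout
Direct: the guest checkout 26/66 = 39.4%, the one-page checkout 45/101 = 44.6% → the one-page checkout
Search: the guest checkout 3/13 = 23.1%, the one-page checkout 35/117 = 29.9% → the one-page checkout
Overall: the guest checkout 145/275 = 52.7%, the one-page checkout 91/233 = 39.1% → the guest checkout
The one-page checkout wins each traffic group but the guest checkout wins overall — the comparison reverses. The one-page checkout's sessions skew toward search, which has a lower base rate.

No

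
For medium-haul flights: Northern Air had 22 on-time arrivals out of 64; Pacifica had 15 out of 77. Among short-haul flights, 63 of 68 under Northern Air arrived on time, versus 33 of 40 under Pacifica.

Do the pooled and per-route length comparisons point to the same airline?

Yes

Medium-haul: Northern Air 22/64 = 34.4%, Pacifica 15/77 = 19.5% → Northern Air
Short-haul: Northern Air 63/68 = 92.6%, Pacifica 33/40 = 82.5% → Northern Air
Overall: Northern Air 85/132 = 64.4%, Pacifica 48/117 = 41.0% → Northern Air
Northern Air wins overall and in every route group — no reversal.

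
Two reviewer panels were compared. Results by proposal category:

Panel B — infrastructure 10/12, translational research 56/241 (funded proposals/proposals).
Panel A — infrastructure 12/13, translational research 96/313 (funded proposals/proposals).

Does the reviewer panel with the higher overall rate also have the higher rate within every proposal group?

Yes

Infrastructure: Panel B 10/12 = 83.3%, Panel A 12/13 = 92.3% → Panel A
Translational research: Panel B 56/241 = 23.2%, Panel A 96/313 = 30.7% → Panel A
Overall: Panel B 66/253 = 26.1%, Panel A 108/326 = 33.1% → Panel A
Panel A wins overall and in every proposal group — no reversal.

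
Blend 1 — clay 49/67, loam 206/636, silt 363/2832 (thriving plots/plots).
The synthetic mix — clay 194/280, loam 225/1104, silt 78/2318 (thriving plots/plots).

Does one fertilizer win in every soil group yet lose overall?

Clay: Blend 1 49/67 = 73.1%, the synthetic mix 194/280 = 69.3% → Blend 1
Loam: Blend 1 206/636 = 32.4%, the synthetic mix 225/1104 = 20.4% → Blend 1
Silt: Blend 1 363/2832 = 12.8%, the synthetic mix 78/2318 = 3.4% → Blend 1
Overall: Blend 1 618/3535 = 17.5%, the synthetic mix 497/3702 = 13.4% → Blend 1
Blend 1 wins overall and in every soil group — no reversal.

No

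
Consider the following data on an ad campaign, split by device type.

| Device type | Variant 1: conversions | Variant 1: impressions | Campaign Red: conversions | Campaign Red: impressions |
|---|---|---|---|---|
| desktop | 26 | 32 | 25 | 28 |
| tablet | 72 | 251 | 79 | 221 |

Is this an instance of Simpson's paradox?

Desktop: Variant 1 26/32 = 81.2%, Campaign Red 25/28 = 89.3% → Campaign Red
Tablet: Variant 1 72/251 = 28.7%, Campaign Red 79/221 = 35.7% → Campaign Red
Overall: Variant 1 98/283 = 34.6%, Campaign Red 104/249 = 41.8% → Campaign Red
Campaign Red wins overall and in every device group — no reversal.

No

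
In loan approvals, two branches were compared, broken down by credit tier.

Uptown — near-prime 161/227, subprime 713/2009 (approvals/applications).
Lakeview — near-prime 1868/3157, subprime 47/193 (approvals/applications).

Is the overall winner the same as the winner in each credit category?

No

Near-prime: Uptown 161/227 = 70.9%, Lakeview 1868/3157 = 59.2% → Uptown
Subprime: Uptown 713/2009 = 35.5%, Lakeview 47/193 = 24.4% → Uptown
Overall: Uptown 874/2236 = 39.1%, Lakeview 1915/3350 = 57.2% → Lakeview
Uptown wins each credit group but Lakeview wins overall — the comparison reverses. Uptown's applications skew toward subprime, which has a lower base rate.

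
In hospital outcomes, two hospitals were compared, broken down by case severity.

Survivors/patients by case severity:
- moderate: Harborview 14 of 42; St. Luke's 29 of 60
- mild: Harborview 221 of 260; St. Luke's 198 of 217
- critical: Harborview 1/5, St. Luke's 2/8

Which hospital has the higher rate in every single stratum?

St. Luke's

Moderate: Harborview 14/42 = 33.3%, St. Luke's 29/60 = 48.3% → St. Luke's
Mild: Harborview 221/260 = 85.0%, St. Luke's 198/217 = 91.2% → St. Luke's
Critical: Harborview 1/5 = 20.0%, St. Luke's 2/8 = 25.0% → St. Luke's
St. Luke's has the higher rate in all 3 groups.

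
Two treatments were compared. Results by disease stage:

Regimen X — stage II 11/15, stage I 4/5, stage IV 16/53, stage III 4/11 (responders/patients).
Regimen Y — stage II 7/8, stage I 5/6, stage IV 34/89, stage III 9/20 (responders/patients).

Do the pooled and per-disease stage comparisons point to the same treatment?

Yes

Stage II: Regimen X 11/15 = 73.3%, Regimen Y 7/8 = 87.5% → Regimen Y
Stage I: Regimen X 4/5 = 80.0%, Regimen Y 5/6 = 83.3% → Regimen Y
Stage IV: Regimen X 16/53 = 30.2%, Regimen Y 34/89 = 38.2% → Regimen Y
Stage III: Regimen X 4/11 = 36.4%, Regimen Y 9/20 = 45.0% → Regimen Y
Overall: Regimen X 35/84 = 41.7%, Regimen Y 55/123 = 44.7% → Regimen Y
Regimen Y wins overall and in every disease group — no reversal.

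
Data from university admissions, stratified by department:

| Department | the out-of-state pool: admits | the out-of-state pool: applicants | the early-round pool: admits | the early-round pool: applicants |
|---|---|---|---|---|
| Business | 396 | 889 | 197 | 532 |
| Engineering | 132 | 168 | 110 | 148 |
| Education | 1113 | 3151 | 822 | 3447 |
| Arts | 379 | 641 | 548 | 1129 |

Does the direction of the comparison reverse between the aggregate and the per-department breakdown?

No

Business: the out-of-state pool 396/889 = 44.5%, the early-round pool 197/532 = 37.0% → the out-of-state pool
Engineering: the out-of-state pool 132/168 = 78.6%, the early-round pool 110/148 = 74.3% → the out-of-state pool
Education: the out-of-state pool 1113/3151 = 35.3%, the early-round pool 822/3447 = 23.8% → the out-of-state pool
Arts: the out-of-state pool 379/641 = 59.1%, the early-round pool 548/1129 = 48.5% → the out-of-state pool
Overall: the out-of-state pool 2020/4849 = 41.7%, the early-round pool 1677/5256 = 31.9% → the out-of-state pool
The out-of-state pool wins overall and in every department group — no reversal.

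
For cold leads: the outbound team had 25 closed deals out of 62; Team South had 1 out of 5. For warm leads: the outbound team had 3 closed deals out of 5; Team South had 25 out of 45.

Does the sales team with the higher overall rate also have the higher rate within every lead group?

Cold: the outbound team 25/62 = 40.3%, Team South 1/5 = 20.0% → the outbound team
Warm: the outbound team 3/5 = 60.0%, Team South 25/45 = 55.6% → the outbound team
Overall: the outbound team 28/67 = 41.8%, Team South 26/50 = 52.0% → Team South
The outbound team wins each lead group but Team South wins overall — the comparison reverses. The outbound team's leads skew toward cold, which has a lower base rate.

No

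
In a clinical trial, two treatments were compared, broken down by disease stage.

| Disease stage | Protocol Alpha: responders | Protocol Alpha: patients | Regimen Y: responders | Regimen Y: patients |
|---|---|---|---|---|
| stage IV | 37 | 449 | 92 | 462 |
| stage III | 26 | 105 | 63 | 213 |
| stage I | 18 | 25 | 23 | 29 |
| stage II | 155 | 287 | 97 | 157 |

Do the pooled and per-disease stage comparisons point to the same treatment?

Stage IV: Protocol Alpha 37/449 = 8.2%, Regimen Y 92/462 = 19.9% → Regimen Y
Stage III: Protocol Alpha 26/105 = 24.8%, Regimen Y 63/213 = 29.6% → Regimen Y
Stage I: Protocol Alpha 18/25 = 72.0%, Regimen Y 23/29 = 79.3% → Regimen Y
Stage II: Protocol Alpha 155/287 = 54.0%, Regimen Y 97/157 = 61.8% → Regimen Y
Overall: Protocol Alpha 236/866 = 27.3%, Regimen Y 275/861 = 31.9% → Regimen Y
Regimen Y wins overall and in every disease group — no reversal.

Yes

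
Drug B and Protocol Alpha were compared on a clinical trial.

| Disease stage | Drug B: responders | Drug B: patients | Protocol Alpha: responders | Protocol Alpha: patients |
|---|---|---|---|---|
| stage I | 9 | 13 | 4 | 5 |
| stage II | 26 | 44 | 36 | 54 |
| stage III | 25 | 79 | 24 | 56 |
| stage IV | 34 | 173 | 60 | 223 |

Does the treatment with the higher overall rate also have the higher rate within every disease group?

Yes

Stage I: Drug B 9/13 = 69.2%, Protocol Alpha 4/5 = 80.0% → Protocol Alpha
Stage II: Drug B 26/44 = 59.1%, Protocol Alpha 36/54 = 66.7% → Protocol Alpha
Stage III: Drug B 25/79 = 31.6%, Protocol Alpha 24/56 = 42.9% → Protocol Alpha
Stage IV: Drug B 34/173 = 19.7%, Protocol Alpha 60/223 = 26.9% → Protocol Alpha
Overall: Drug B 94/309 = 30.4%, Protocol Alpha 124/338 = 36.7% → Protocol Alpha
Protocol Alpha wins overall and in every disease group — no reversal.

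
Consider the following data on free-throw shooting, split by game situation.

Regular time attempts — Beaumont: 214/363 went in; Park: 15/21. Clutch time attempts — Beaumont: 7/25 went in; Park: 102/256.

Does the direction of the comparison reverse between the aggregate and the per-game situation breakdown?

Regular time: Beaumont 214/363 = 59.0%, Park 15/21 = 71.4% → Park
Clutch time: Beaumont 7/25 = 28.0%, Park 102/256 = 39.8% → Park
Overall: Beaumont 221/388 = 57.0%, Park 117/277 = 42.2% → Beaumont
Park wins each game group but Beaumont wins overall — the comparison reverses. Park's attempts skew toward clutch time, which has a lower base rate.

Yes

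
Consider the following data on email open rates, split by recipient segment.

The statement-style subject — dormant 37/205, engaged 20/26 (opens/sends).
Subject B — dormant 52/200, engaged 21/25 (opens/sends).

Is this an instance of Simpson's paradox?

Dormant: the statement-style subject 37/205 = 18.0%, Subject B 52/200 = 26.0% → Subject B
Engaged: the statement-style subject 20/26 = 76.9%, Subject B 21/25 = 84.0% → Subject B
Overall: the statement-style subject 57/231 = 24.7%, Subject B 73/225 = 32.4% → Subject B
Subject B wins overall and in every recipient group — no reversal.

No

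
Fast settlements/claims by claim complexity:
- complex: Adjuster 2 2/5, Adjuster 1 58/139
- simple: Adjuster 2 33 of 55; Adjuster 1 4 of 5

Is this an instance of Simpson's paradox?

Yes

Complex: Adjuster 2 2/5 = 40.0%, Adjuster 1 58/139 = 41.7% → Adjuster 1
Simple: Adjuster 2 33/55 = 60.0%, Adjuster 1 4/5 = 80.0% → Adjuster 1
Overall: Adjuster 2 35/60 = 58.3%, Adjuster 1 62/144 = 43.1% → Adjuster 2
Adjuster 1 wins each claim group but Adjuster 2 wins overall — the comparison reverses. Adjuster 1's claims skew toward complex, which has a lower base rate.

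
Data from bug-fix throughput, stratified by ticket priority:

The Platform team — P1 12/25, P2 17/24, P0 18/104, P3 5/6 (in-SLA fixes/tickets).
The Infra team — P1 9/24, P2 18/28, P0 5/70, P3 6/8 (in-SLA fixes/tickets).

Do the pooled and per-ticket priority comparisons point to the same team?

Yes

P1: the Platform team 12/25 = 48.0%, the Infra team 9/24 = 37.5% → the Platform team
P2: the Platform team 17/24 = 70.8%, the Infra team 18/28 = 64.3% → the Platform team
P0: the Platform team 18/104 = 17.3%, the Infra team 5/70 = 7.1% → the Platform team
P3: the Platform team 5/6 = 83.3%, the Infra team 6/8 = 75.0% → the Platform team
Overall: the Platform team 52/159 = 32.7%, the Infra team 38/130 = 29.2% → the Platform team
The Platform team wins overall and in every ticket group — no reversal.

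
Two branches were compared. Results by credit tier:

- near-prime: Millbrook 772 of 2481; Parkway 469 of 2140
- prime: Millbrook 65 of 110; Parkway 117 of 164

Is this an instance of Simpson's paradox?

No

Near-prime: Millbrook 772/2481 = 31.1%, Parkway 469/2140 = 21.9% → Millbrook
Prime: Millbrook 65/110 = 59.1%, Parkway 117/164 = 71.3% → Parkway
Overall: Millbrook 837/2591 = 32.3%, Parkway 586/2304 = 25.4% → Millbrook
Neither sweeps: Millbrook wins 1 of 2 groups, Parkway wins 1. Millbrook wins overall but not every group — no Simpson reversal.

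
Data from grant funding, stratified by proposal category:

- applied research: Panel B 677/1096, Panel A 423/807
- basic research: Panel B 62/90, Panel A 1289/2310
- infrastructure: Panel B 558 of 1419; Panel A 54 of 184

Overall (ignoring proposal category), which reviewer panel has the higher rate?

Applied research: Panel B 677/1096 = 61.8%, Panel A 423/807 = 52.4% → Panel B
Basic research: Panel B 62/90 = 68.9%, Panel A 1289/2310 = 55.8% → Panel B
Infrastructure: Panel B 558/1419 = 39.3%, Panel A 54/184 = 29.3% → Panel B
Overall: Panel B 1297/2605 = 49.8%, Panel A 1766/3301 = 53.5% → Panel A
(Panel B wins every proposal group but Panel A wins overall — Panel B's proposals skew toward the low-rate infrastructure group.)

Panel A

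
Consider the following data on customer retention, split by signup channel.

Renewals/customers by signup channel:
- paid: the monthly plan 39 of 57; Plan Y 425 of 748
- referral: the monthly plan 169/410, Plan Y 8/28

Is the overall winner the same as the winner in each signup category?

No

Paid: the monthly plan 39/57 = 68.4%, Plan Y 425/748 = 56.8% → the monthly plan
Referral: the monthly plan 169/410 = 41.2%, Plan Y 8/28 = 28.6% → the monthly plan
Overall: the monthly plan 208/467 = 44.5%, Plan Y 433/776 = 55.8% → Plan Y
The monthly plan wins each signup group but Plan Y wins overall — the comparison reverses. The monthly plan's customers skew toward referral, which has a lower base rate.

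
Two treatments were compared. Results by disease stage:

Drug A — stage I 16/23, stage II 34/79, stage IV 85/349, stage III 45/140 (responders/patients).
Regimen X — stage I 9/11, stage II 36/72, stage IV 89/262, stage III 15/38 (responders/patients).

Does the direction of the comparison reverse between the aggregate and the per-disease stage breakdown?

No

Stage I: Drug A 16/23 = 69.6%, Regimen X 9/11 = 81.8% → Regimen X
Stage II: Drug A 34/79 = 43.0%, Regimen X 36/72 = 50.0% → Regimen X
Stage IV: Drug A 85/349 = 24.4%, Regimen X 89/262 = 34.0% → Regimen X
Stage III: Drug A 45/140 = 32.1%, Regimen X 15/38 = 39.5% → Regimen X
Overall: Drug A 180/591 = 30.5%, Regimen X 149/383 = 38.9% → Regimen X
Regimen X wins overall and in every disease group — no reversal.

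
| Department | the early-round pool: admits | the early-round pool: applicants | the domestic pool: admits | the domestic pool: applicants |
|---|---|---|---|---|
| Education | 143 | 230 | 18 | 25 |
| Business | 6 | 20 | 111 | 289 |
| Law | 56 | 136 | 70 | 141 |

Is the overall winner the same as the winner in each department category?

No

Education: the early-round pool 143/230 = 62.2%, the domestic pool 18/25 = 72.0% → the domestic pool
Business: the early-round pool 6/20 = 30.0%, the domestic pool 111/289 = 38.4% → the domestic pool
Law: the early-round pool 56/136 = 41.2%, the domestic pool 70/141 = 49.6% → the domestic pool
Overall: the early-round pool 205/386 = 53.1%, the domestic pool 199/455 = 43.7% → the early-round pool
The domestic pool wins each department group but the early-round pool wins overall — the comparison reverses. The domestic pool's applicants skew toward Business, which has a lower base rate.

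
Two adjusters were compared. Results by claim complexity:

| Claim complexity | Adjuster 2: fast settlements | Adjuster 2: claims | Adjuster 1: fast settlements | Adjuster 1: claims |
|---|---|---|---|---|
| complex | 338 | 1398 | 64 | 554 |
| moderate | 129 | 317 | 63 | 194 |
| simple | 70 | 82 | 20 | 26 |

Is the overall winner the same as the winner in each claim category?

Yes

Complex: Adjuster 2 338/1398 = 24.2%, Adjuster 1 64/554 = 11.6% → Adjuster 2
Moderate: Adjuster 2 129/317 = 40.7%, Adjuster 1 63/194 = 32.5% → Adjuster 2
Simple: Adjuster 2 70/82 = 85.4%, Adjuster 1 20/26 = 76.9% → Adjuster 2
Overall: Adjuster 2 537/1797 = 29.9%, Adjuster 1 147/774 = 19.0% → Adjuster 2
Adjuster 2 wins overall and in every claim group — no reversal.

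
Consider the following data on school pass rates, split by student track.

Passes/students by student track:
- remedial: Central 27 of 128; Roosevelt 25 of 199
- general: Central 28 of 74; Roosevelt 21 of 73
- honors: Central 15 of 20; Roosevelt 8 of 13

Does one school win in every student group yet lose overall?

Remedial: Central 27/128 = 21.1%, Roosevelt 25/199 = 12.6% → Central
General: Central 28/74 = 37.8%, Roosevelt 21/73 = 28.8% → Central
Honors: Central 15/20 = 75.0%, Roosevelt 8/13 = 61.5% → Central
Overall: Central 70/222 = 31.5%, Roosevelt 54/285 = 18.9% → Central
Central wins overall and in every student group — no reversal.

No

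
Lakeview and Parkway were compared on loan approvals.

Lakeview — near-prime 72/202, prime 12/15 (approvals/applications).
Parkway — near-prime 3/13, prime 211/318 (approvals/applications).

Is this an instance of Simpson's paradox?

Near-prime: Lakeview 72/202 = 35.6%, Parkway 3/13 = 23.1% → Lakeview
Prime: Lakeview 12/15 = 80.0%, Parkway 211/318 = 66.4% → Lakeview
Overall: Lakeview 84/217 = 38.7%, Parkway 214/331 = 64.7% → Parkway
Lakeview wins each credit group but Parkway wins overall — the comparison reverses. Lakeview's applications skew toward near-prime, which has a lower base rate.

Yes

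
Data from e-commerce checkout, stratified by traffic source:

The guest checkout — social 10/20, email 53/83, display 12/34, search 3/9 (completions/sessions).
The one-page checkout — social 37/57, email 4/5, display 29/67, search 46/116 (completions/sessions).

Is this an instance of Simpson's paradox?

Yes

Social: the guest checkout 10/20 = 50.0%, the one-page checkout 37/57 = 64.9% → the one-page checkout
Email: the guest checkout 53/83 = 63.9%, the one-page checkout 4/5 = 80.0% → the one-page checkout
Display: the guest checkout 12/34 = 35.3%, the one-page checkout 29/67 = 43.3% → the one-page checkout
Search: the guest checkout 3/9 = 33.3%, the one-page checkout 46/116 = 39.7% → the one-page checkout
Overall: the guest checkout 78/146 = 53.4%, the one-page checkout 116/245 = 47.3% → the guest checkout
The one-page checkout wins each traffic group but the guest checkout wins overall — the comparison reverses. The one-page checkout's sessions skew toward search, which has a lower base rate.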